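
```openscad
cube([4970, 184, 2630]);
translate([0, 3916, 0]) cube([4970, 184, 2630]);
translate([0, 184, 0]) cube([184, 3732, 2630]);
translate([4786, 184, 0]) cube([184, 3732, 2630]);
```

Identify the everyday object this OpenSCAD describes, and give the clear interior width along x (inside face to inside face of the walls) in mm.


A house (or room) frame. The interior width is 4602 mm.

Four 2630 mm walls enclosing a rectangle with no floor or roof — a room or house frame. Outside width is 4970 mm and wall thickness is 184 mm, so the interior width is 4970 − 2 × 184 = 4602 mm.


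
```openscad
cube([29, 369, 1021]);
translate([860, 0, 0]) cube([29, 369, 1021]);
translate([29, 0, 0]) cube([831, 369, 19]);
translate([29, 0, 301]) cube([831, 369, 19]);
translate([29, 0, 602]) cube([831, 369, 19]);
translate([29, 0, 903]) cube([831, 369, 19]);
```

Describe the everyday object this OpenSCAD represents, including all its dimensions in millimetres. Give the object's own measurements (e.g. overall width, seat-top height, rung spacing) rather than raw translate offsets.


An open bookshelf. Two side panels, each 29 mm thick, 369 mm deep and 1021 mm tall, stand 889 mm apart (outside-to-outside). Between them sit 4 shelves, each 19 mm thick and 369 mm deep, spanning the full gap between the sides. The bottom shelf rests on the floor (its underside at z = 0) and the clear gap between one shelf's top and the next shelf's underside is 282 mm.


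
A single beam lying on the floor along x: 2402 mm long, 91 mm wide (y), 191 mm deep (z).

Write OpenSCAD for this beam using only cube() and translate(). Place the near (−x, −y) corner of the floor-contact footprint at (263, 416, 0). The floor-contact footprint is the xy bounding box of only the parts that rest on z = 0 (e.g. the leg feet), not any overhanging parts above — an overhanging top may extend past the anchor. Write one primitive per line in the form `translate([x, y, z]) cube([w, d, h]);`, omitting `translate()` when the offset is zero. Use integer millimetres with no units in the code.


translate([263, 416, 0]) cube([2402, 91, 191]);


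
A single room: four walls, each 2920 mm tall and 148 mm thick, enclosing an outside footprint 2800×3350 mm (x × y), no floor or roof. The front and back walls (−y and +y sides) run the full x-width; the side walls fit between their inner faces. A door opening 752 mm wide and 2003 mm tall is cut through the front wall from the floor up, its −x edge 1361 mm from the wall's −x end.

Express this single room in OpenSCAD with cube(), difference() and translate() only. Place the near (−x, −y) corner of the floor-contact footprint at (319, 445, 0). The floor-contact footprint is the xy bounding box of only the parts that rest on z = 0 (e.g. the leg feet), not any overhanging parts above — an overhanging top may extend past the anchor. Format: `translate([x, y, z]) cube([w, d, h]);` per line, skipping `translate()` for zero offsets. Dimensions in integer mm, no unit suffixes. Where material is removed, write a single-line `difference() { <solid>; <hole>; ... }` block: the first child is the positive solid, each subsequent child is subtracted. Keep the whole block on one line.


difference() { translate([319, 445, 0]) cube([2800, 148, 2920]); translate([1680, 445, 0]) cube([752, 148, 2003]); }
translate([319, 3647, 0]) cube([2800, 148, 2920]);
translate([319, 593, 0]) cube([148, 3054, 2920]);
translate([2971, 593, 0]) cube([148, 3054, 2920]);


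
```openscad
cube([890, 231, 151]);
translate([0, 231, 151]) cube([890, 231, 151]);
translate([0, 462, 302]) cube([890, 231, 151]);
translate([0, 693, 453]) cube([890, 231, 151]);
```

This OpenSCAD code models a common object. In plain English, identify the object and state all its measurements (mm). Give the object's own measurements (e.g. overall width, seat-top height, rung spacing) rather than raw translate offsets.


A straight staircase of 4 solid steps. Each step is 890 mm wide (x), 231 mm deep (y, the going) and 151 mm tall (the rise). The first step rests on the floor; each subsequent step sits one going further in +y and one rise higher in +z, directly behind and above the previous step with no overlap.


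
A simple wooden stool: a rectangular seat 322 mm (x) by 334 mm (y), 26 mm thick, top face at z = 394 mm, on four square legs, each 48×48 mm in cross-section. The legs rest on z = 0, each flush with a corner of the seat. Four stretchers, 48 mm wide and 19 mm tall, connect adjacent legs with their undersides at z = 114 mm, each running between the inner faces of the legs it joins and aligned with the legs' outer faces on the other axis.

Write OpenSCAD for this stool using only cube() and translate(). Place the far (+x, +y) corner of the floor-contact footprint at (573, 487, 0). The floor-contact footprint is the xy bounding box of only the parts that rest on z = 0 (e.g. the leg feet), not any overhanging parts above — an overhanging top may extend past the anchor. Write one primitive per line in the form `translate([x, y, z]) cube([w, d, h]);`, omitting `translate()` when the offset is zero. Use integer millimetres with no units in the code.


translate([251, 153, 368]) cube([322, 334, 26]);
translate([251, 153, 0]) cube([48, 48, 368]);
translate([525, 153, 0]) cube([48, 48, 368]);
translate([251, 439, 0]) cube([48, 48, 368]);
translate([525, 439, 0]) cube([48, 48, 368]);
translate([299, 153, 114]) cube([226, 48, 19]);
translate([299, 439, 114]) cube([226, 48, 19]);
translate([251, 201, 114]) cube([48, 238, 19]);
translate([525, 201, 114]) cube([48, 238, 19]);


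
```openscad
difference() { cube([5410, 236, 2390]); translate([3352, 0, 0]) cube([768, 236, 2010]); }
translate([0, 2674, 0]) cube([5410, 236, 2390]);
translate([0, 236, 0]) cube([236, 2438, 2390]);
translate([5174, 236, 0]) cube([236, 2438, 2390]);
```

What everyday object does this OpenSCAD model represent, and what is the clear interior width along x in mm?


A single room. The interior width is 4938 mm.

Four walls enclosing a rectangle with a door in the front wall — a room. Outside width 5410 minus two 236 mm walls gives 4938 mm.


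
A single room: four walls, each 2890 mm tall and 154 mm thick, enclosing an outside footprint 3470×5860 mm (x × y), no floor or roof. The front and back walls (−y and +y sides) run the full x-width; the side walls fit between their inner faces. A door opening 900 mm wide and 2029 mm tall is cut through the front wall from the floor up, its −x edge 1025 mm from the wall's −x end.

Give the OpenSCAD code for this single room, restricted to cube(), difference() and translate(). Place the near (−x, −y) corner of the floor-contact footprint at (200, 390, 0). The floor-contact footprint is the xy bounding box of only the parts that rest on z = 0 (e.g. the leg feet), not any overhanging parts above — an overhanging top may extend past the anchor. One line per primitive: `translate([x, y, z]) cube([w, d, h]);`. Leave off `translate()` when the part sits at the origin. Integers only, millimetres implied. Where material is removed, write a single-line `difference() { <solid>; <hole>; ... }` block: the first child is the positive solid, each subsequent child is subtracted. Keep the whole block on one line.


difference() { translate([200, 390, 0]) cube([3470, 154, 2890]); translate([1225, 390, 0]) cube([900, 154, 2029]); }
translate([200, 6096, 0]) cube([3470, 154, 2890]);
translate([200, 544, 0]) cube([154, 5552, 2890]);
translate([3516, 544, 0]) cube([154, 5552, 2890]);


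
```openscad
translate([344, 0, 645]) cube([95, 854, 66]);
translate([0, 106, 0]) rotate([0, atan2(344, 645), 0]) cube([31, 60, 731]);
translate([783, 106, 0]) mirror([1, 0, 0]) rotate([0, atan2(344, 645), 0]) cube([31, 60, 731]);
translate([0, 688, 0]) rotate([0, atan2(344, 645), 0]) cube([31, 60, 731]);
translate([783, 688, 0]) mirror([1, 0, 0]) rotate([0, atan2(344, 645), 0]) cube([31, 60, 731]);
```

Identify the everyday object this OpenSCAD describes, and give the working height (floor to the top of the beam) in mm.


A sawhorse. The overall height is 711 mm.

A beam across two mirrored pairs of raked legs — a sawhorse. The beam's underside is at z = 645 (matching the legs' vertical rise in atan2(344, 645)) and the beam is 66 mm tall, so its top is at 645 + 66 = 711 mm. The raked legs top out at the beam's underside, so that is the highest point.


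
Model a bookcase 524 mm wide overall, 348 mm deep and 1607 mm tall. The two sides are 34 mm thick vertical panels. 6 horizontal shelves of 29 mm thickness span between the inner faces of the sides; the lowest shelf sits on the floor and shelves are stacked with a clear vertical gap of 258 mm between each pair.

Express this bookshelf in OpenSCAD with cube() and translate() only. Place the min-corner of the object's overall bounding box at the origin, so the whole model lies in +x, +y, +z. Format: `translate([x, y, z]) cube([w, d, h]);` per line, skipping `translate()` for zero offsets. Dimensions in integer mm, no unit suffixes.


cube([34, 348, 1607]);
translate([490, 0, 0]) cube([34, 348, 1607]);
translate([34, 0, 0]) cube([456, 348, 29]);
translate([34, 0, 287]) cube([456, 348, 29]);
translate([34, 0, 574]) cube([456, 348, 29]);
translate([34, 0, 861]) cube([456, 348, 29]);
translate([34, 0, 1148]) cube([456, 348, 29]);
translate([34, 0, 1435]) cube([456, 348, 29]);


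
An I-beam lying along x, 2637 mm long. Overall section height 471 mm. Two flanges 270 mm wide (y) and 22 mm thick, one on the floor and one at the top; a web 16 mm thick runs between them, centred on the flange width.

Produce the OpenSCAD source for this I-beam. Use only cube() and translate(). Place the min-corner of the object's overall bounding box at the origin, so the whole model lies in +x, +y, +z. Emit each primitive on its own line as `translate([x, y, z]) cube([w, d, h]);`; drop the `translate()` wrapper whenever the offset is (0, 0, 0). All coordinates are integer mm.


cube([2637, 270, 22]);
translate([0, 127, 22]) cube([2637, 16, 427]);
translate([0, 0, 449]) cube([2637, 270, 22]);


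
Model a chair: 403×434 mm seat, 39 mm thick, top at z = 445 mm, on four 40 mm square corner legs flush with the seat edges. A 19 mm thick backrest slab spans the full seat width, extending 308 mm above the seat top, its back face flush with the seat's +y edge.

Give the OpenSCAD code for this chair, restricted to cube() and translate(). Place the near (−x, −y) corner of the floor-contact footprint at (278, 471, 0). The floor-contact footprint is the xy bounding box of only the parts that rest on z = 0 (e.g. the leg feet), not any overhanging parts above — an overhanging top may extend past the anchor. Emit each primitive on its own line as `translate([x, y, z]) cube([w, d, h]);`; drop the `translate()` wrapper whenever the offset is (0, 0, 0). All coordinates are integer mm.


translate([278, 471, 406]) cube([403, 434, 39]);
translate([278, 471, 0]) cube([40, 40, 406]);
translate([641, 471, 0]) cube([40, 40, 406]);
translate([278, 865, 0]) cube([40, 40, 406]);
translate([641, 865, 0]) cube([40, 40, 406]);
translate([278, 886, 445]) cube([403, 19, 308]);


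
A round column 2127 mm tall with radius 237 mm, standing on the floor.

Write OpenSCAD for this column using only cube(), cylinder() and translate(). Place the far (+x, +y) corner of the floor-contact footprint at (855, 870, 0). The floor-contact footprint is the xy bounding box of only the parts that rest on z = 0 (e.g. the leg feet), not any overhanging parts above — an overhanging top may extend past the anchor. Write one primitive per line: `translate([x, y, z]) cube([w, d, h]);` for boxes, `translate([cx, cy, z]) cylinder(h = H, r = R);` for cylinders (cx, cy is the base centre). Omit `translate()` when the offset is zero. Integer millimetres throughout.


translate([618, 633, 0]) cylinder(h = 2127, r = 237);


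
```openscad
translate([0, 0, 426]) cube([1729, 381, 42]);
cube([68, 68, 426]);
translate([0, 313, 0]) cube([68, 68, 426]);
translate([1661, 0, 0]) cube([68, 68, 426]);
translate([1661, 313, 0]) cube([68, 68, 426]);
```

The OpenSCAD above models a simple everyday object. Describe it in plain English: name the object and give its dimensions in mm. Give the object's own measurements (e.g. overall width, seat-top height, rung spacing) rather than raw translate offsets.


A bench: a 1729×381 mm seat slab, 42 mm thick, top at z = 468 mm, on four 68×68 mm square legs flush with the seat corners and standing on z = 0.


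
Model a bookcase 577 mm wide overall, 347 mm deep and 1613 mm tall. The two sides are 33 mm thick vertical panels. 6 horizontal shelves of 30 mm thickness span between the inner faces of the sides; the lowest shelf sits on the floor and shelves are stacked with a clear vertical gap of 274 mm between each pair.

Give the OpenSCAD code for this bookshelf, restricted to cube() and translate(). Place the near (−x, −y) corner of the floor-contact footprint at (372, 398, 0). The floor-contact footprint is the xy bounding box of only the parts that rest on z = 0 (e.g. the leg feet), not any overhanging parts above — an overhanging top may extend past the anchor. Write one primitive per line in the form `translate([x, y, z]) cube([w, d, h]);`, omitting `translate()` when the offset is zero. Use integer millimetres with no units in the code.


translate([372, 398, 0]) cube([33, 347, 1613]);
translate([916, 398, 0]) cube([33, 347, 1613]);
translate([405, 398, 0]) cube([511, 347, 30]);
translate([405, 398, 304]) cube([511, 347, 30]);
translate([405, 398, 608]) cube([511, 347, 30]);
translate([405, 398, 912]) cube([511, 347, 30]);
translate([405, 398, 1216]) cube([511, 347, 30]);
translate([405, 398, 1520]) cube([511, 347, 30]);


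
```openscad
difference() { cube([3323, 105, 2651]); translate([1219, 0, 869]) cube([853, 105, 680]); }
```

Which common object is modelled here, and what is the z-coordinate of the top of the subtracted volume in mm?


A wall with a window opening. The window head height is 1549 mm.

A wall with a rectangular opening subtracted — a window. Sill at z = 869, opening 680 mm tall, so the head is at 869 + 680 = 1549 mm.


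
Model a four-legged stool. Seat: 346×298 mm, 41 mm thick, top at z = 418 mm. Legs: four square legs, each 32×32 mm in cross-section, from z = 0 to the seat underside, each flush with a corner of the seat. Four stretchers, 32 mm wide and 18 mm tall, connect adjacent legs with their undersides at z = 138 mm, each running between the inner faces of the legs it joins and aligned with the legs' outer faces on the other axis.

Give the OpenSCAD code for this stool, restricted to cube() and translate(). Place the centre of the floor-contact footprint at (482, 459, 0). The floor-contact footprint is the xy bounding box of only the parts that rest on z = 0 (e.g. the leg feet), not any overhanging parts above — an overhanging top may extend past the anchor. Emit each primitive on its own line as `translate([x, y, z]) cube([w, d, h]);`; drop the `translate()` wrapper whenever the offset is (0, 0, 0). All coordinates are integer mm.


translate([309, 310, 377]) cube([346, 298, 41]);
translate([309, 310, 0]) cube([32, 32, 377]);
translate([623, 310, 0]) cube([32, 32, 377]);
translate([309, 576, 0]) cube([32, 32, 377]);
translate([623, 576, 0]) cube([32, 32, 377]);
translate([341, 310, 138]) cube([282, 32, 18]);
translate([341, 576, 138]) cube([282, 32, 18]);
translate([309, 342, 138]) cube([32, 234, 18]);
translate([623, 342, 138]) cube([32, 234, 18]);


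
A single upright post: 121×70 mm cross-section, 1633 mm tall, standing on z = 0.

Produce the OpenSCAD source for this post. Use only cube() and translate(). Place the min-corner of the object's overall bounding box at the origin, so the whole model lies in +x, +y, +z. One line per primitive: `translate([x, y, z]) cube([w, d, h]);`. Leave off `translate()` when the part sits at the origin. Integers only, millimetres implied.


cube([121, 70, 1633]);


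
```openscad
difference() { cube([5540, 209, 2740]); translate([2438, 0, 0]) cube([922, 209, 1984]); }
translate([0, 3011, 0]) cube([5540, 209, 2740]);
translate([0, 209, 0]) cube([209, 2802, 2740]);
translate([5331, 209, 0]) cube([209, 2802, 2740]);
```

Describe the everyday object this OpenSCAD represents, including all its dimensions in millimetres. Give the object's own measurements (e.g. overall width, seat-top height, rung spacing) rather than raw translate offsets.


A single room: four walls, each 2740 mm tall and 209 mm thick, enclosing an outside footprint 5540×3220 mm (x × y), no floor or roof. The front and back walls (−y and +y sides) run the full x-width; the side walls fit between their inner faces. A door opening 922 mm wide and 1984 mm tall is cut through the front wall from the floor up, its −x edge 2438 mm from the wall's −x end.


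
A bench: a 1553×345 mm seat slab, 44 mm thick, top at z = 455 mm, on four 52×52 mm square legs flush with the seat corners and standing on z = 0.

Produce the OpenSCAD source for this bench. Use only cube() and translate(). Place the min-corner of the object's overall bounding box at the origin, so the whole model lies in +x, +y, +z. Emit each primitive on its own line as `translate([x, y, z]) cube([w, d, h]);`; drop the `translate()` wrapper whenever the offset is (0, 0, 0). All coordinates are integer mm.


// leg_h = 455 − 44 = 411
translate([0, 0, 411]) cube([1553, 345, 44]);
cube([52, 52, 411]);
translate([0, 293, 0]) cube([52, 52, 411]);
translate([1501, 0, 0]) cube([52, 52, 411]);
translate([1501, 293, 0]) cube([52, 52, 411]);


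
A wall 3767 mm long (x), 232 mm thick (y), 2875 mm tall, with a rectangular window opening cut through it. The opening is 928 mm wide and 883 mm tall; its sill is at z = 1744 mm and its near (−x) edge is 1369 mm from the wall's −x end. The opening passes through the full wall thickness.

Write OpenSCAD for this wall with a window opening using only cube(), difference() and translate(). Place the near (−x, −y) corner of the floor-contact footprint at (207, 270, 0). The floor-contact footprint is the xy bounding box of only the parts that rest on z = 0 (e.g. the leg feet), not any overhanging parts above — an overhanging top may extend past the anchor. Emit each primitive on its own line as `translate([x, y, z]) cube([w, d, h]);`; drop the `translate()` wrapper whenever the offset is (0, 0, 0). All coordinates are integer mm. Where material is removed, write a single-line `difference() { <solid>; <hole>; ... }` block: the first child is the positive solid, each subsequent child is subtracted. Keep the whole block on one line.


difference() { translate([207, 270, 0]) cube([3767, 232, 2875]); translate([1576, 270, 1744]) cube([928, 232, 883]); }


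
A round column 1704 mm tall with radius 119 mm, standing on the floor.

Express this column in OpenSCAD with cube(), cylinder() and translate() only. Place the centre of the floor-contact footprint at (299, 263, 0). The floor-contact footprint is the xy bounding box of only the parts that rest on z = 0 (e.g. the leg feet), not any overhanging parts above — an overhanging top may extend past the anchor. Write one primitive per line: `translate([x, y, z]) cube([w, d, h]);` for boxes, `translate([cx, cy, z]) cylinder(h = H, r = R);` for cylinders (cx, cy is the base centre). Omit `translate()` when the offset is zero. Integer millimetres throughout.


translate([299, 263, 0]) cylinder(h = 1704, r = 119);


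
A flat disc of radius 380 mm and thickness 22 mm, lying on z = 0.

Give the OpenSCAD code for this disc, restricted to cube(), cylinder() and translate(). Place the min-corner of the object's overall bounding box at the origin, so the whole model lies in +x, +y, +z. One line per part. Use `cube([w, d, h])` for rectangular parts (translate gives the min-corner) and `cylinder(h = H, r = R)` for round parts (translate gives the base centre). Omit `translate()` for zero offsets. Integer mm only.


translate([380, 380, 0]) cylinder(h = 22, r = 380);


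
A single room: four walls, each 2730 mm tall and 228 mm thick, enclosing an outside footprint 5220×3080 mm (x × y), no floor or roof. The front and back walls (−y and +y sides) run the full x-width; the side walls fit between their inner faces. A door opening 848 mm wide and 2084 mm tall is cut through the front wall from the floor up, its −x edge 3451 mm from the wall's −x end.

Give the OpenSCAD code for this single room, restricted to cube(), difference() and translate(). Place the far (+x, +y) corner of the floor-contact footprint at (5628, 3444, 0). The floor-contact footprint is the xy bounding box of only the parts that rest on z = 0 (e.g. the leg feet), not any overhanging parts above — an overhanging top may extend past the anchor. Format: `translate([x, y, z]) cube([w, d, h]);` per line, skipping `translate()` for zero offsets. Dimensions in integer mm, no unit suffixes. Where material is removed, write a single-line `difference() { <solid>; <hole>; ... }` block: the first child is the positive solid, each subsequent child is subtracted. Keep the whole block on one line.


difference() { translate([408, 364, 0]) cube([5220, 228, 2730]); translate([3859, 364, 0]) cube([848, 228, 2084]); }
translate([408, 3216, 0]) cube([5220, 228, 2730]);
translate([408, 592, 0]) cube([228, 2624, 2730]);
translate([5400, 592, 0]) cube([228, 2624, 2730]);


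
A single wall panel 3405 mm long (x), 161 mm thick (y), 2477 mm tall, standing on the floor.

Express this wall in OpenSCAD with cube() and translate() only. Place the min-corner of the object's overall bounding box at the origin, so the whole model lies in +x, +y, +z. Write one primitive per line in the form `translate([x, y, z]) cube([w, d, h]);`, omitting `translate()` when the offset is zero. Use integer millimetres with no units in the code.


cube([3405, 161, 2477]);


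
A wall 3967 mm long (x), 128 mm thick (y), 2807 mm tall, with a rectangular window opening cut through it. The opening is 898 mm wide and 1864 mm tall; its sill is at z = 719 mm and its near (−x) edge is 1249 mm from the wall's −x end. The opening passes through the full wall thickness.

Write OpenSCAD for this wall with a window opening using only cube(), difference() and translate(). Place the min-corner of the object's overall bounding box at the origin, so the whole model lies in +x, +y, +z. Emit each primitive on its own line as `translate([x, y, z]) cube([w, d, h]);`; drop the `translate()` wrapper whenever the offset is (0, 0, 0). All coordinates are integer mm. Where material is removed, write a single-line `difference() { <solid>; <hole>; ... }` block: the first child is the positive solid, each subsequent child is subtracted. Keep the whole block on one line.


difference() { cube([3967, 128, 2807]); translate([1249, 0, 719]) cube([898, 128, 1864]); }


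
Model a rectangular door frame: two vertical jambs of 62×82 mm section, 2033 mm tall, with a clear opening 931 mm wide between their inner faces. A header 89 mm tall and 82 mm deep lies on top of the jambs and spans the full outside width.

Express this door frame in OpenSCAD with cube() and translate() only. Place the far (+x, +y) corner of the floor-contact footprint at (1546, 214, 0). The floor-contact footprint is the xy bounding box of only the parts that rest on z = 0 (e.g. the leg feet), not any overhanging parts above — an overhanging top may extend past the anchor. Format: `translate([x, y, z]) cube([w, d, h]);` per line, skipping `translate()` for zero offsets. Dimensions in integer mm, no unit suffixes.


translate([491, 132, 0]) cube([62, 82, 2033]);
translate([1484, 132, 0]) cube([62, 82, 2033]);
translate([491, 132, 2033]) cube([1055, 82, 89]);


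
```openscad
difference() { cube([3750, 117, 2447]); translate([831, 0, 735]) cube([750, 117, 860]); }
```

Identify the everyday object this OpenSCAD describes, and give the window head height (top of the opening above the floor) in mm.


A wall with a window opening. The window head height is 1595 mm.

A wall with a rectangular opening subtracted — a window. Sill at z = 735, opening 860 mm tall, so the head is at 735 + 860 = 1595 mm.


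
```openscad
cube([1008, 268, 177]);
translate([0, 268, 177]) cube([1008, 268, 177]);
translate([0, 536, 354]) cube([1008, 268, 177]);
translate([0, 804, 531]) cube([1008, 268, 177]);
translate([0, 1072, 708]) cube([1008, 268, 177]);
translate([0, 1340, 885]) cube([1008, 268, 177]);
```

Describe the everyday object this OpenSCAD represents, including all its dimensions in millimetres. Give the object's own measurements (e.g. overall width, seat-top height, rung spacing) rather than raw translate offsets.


A straight staircase of 6 solid steps. Each step is 1008 mm wide (x), 268 mm deep (y, the going) and 177 mm tall (the rise). The first step rests on the floor; each subsequent step sits one going further in +y and one rise higher in +z, directly behind and above the previous step with no overlap.


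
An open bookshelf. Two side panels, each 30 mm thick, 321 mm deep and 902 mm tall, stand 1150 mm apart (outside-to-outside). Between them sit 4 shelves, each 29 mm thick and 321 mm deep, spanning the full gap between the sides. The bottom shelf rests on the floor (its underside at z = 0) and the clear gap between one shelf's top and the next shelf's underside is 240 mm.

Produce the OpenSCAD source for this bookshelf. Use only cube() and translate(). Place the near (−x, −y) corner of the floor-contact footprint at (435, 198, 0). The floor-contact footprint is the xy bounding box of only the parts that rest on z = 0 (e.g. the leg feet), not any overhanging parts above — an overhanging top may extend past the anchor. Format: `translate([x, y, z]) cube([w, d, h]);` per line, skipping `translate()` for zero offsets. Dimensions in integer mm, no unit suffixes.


translate([435, 198, 0]) cube([30, 321, 902]);
translate([1555, 198, 0]) cube([30, 321, 902]);
translate([465, 198, 0]) cube([1090, 321, 29]);
translate([465, 198, 269]) cube([1090, 321, 29]);
translate([465, 198, 538]) cube([1090, 321, 29]);
translate([465, 198, 807]) cube([1090, 321, 29]);


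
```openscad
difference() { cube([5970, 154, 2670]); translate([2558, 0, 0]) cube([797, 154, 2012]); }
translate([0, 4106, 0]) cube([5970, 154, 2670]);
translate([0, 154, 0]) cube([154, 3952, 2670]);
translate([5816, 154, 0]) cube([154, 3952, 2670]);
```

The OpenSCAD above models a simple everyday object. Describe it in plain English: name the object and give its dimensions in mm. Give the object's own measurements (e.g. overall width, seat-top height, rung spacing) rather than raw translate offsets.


A single room: four walls, each 2670 mm tall and 154 mm thick, enclosing an outside footprint 5970×4260 mm (x × y), no floor or roof. The front and back walls (−y and +y sides) run the full x-width; the side walls fit between their inner faces. A door opening 797 mm wide and 2012 mm tall is cut through the front wall from the floor up, its −x edge 2558 mm from the wall's −x end.


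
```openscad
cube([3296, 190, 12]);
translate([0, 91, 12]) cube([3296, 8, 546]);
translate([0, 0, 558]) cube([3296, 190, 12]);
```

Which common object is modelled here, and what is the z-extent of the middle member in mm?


An I-beam. The web height is 546 mm.

Two wide flanges with a thin centred web — an I-beam. Overall 570 mm minus two 12 mm flanges gives a web of 570 − 2·12 = 546 mm.


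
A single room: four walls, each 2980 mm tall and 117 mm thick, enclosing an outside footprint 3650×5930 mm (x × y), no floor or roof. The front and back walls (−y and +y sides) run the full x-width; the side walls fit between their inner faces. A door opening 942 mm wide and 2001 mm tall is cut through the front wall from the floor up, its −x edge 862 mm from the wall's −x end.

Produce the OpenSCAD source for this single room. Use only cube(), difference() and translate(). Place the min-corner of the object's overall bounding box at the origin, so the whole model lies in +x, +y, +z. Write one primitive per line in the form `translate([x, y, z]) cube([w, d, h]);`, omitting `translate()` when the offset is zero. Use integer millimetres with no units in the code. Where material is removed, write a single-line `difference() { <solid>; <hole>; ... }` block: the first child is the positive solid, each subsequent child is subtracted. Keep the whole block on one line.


difference() { cube([3650, 117, 2980]); translate([862, 0, 0]) cube([942, 117, 2001]); }
translate([0, 5813, 0]) cube([3650, 117, 2980]);
translate([0, 117, 0]) cube([117, 5696, 2980]);
translate([3533, 117, 0]) cube([117, 5696, 2980]);


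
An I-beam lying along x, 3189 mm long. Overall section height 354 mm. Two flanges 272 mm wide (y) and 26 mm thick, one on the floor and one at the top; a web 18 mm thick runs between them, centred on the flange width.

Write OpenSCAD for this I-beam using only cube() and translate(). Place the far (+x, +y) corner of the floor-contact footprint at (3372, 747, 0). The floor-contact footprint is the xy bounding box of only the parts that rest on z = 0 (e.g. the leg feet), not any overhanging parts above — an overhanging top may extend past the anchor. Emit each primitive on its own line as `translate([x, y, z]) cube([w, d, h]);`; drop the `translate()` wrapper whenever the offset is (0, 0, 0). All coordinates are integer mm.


translate([183, 475, 0]) cube([3189, 272, 26]);
translate([183, 602, 26]) cube([3189, 18, 302]);
translate([183, 475, 328]) cube([3189, 272, 26]);


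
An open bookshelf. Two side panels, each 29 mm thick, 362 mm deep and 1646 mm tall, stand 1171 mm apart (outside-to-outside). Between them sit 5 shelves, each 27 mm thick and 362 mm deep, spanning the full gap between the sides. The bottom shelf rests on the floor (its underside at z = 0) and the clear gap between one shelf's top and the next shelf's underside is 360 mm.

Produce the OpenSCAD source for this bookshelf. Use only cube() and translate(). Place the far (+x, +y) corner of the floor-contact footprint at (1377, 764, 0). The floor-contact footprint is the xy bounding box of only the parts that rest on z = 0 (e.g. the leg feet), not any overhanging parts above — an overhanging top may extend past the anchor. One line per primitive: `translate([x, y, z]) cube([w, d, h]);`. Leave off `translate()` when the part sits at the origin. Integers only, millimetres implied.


translate([206, 402, 0]) cube([29, 362, 1646]);
translate([1348, 402, 0]) cube([29, 362, 1646]);
translate([235, 402, 0]) cube([1113, 362, 27]);
translate([235, 402, 387]) cube([1113, 362, 27]);
translate([235, 402, 774]) cube([1113, 362, 27]);
translate([235, 402, 1161]) cube([1113, 362, 27]);
translate([235, 402, 1548]) cube([1113, 362, 27]);


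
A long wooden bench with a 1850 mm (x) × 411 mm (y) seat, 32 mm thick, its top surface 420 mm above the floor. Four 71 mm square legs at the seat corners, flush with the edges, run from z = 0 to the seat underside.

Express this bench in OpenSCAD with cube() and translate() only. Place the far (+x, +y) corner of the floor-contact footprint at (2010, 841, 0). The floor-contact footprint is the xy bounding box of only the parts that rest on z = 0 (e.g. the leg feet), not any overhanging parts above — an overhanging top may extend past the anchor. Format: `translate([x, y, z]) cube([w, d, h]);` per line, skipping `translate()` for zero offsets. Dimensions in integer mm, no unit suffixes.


// leg_h = 420 − 32 = 388
translate([160, 430, 388]) cube([1850, 411, 32]);
translate([160, 430, 0]) cube([71, 71, 388]);
translate([160, 770, 0]) cube([71, 71, 388]);
translate([1939, 430, 0]) cube([71, 71, 388]);
translate([1939, 770, 0]) cube([71, 71, 388]);


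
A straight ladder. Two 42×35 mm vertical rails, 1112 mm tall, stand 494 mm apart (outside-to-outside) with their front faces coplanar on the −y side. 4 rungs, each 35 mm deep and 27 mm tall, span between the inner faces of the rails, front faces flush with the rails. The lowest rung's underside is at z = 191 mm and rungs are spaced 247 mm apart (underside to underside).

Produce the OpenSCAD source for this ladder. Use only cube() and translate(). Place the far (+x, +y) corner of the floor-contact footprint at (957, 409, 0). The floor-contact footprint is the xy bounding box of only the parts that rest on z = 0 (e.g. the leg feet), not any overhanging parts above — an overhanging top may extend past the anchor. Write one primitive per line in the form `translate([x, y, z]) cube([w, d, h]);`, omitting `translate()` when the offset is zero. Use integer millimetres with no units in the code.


translate([463, 374, 0]) cube([42, 35, 1112]);
translate([915, 374, 0]) cube([42, 35, 1112]);
translate([505, 374, 191]) cube([410, 35, 27]);
translate([505, 374, 438]) cube([410, 35, 27]);
translate([505, 374, 685]) cube([410, 35, 27]);
translate([505, 374, 932]) cube([410, 35, 27]);


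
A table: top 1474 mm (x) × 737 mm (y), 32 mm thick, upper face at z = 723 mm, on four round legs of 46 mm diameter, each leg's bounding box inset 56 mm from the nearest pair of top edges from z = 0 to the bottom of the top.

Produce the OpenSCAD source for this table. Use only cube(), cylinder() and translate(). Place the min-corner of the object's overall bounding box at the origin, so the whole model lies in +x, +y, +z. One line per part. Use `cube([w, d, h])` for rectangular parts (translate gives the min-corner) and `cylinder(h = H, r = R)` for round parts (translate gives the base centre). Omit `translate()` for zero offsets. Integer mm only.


// leg_h = 723 - 32 = 691
translate([0, 0, 691]) cube([1474, 737, 32]);
translate([79, 79, 0]) cylinder(h = 691, r = 23);
translate([1395, 79, 0]) cylinder(h = 691, r = 23);
translate([79, 658, 0]) cylinder(h = 691, r = 23);
translate([1395, 658, 0]) cylinder(h = 691, r = 23);


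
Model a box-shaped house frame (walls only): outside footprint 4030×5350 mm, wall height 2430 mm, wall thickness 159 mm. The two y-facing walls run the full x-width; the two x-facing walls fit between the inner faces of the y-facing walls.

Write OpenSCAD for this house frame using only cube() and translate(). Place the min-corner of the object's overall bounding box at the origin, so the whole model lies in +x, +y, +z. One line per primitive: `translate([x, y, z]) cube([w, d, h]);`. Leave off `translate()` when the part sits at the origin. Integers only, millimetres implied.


cube([4030, 159, 2430]);
translate([0, 5191, 0]) cube([4030, 159, 2430]);
translate([0, 159, 0]) cube([159, 5032, 2430]);
translate([3871, 159, 0]) cube([159, 5032, 2430]);


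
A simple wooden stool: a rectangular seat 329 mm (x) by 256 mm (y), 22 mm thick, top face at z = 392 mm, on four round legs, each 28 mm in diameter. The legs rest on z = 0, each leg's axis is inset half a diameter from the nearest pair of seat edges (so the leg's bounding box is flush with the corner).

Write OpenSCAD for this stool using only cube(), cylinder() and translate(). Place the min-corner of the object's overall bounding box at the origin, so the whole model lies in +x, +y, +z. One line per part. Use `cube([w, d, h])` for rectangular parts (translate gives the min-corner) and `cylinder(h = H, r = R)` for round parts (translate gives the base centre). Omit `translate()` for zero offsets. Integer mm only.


// leg_h = 392 - 22 = 370
translate([0, 0, 370]) cube([329, 256, 22]);
translate([14, 14, 0]) cylinder(h = 370, r = 14);
translate([315, 14, 0]) cylinder(h = 370, r = 14);
translate([14, 242, 0]) cylinder(h = 370, r = 14);
translate([315, 242, 0]) cylinder(h = 370, r = 14);


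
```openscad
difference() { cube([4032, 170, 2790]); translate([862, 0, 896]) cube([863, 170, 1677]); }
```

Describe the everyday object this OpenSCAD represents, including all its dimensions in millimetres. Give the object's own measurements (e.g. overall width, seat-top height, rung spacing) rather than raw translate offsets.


A wall 4032 mm long (x), 170 mm thick (y), 2790 mm tall, with a rectangular window opening cut through it. The opening is 863 mm wide and 1677 mm tall; its sill is at z = 896 mm and its near (−x) edge is 862 mm from the wall's −x end. The opening passes through the full wall thickness.


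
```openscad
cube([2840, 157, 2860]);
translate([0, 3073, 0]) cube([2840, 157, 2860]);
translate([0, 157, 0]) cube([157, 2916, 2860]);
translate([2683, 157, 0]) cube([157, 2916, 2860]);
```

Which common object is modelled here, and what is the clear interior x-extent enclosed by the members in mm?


A house (or room) frame. The interior width is 2526 mm.

Four 2860 mm walls enclosing a rectangle with no floor or roof — a room or house frame. Outside width is 2840 mm and wall thickness is 157 mm, so the interior width is 2840 − 2 × 157 = 2526 mm.


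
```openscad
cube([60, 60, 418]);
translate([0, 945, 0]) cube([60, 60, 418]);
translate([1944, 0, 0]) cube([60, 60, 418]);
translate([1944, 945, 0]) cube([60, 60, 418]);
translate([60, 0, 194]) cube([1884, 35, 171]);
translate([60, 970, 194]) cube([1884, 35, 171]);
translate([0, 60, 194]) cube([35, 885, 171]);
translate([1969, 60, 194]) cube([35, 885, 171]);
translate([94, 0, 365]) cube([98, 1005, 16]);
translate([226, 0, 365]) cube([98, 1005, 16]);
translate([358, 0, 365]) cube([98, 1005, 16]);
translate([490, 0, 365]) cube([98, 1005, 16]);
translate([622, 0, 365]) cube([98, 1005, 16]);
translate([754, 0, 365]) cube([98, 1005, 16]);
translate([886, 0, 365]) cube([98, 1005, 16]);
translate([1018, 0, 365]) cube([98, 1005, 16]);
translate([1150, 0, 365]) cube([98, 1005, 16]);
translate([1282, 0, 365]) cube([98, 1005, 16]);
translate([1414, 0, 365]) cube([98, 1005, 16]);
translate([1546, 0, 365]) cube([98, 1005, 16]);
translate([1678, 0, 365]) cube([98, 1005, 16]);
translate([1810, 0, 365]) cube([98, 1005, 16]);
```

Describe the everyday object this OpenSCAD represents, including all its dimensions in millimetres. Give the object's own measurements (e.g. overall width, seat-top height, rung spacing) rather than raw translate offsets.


A bed frame 2004 mm long (x) by 1005 mm wide (y). Four 60×60 mm corner posts, 418 mm tall, at the corners of the footprint. Four rails of 35 mm thickness and 171 mm height run between adjacent posts with their undersides at z = 194 mm, their outer faces flush with the outside of the frame (the two x-running rails run between the posts' inner faces; the two y-running rails run between the posts' inner faces). 14 slats, each 98 mm wide (x) and 16 mm thick, lie across the top of the two x-running rails, running the full 1005 mm width of the frame in y; along x they sit between the end posts with a 34 mm gap after the −x posts and between neighbouring slats, leaving 36 mm before the +x posts.


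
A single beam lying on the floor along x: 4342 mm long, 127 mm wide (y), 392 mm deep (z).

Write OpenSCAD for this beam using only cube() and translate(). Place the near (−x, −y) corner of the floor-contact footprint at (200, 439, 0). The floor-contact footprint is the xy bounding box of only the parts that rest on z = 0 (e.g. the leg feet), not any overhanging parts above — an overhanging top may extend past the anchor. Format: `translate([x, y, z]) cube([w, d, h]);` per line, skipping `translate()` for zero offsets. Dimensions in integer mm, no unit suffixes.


translate([200, 439, 0]) cube([4342, 127, 392]);


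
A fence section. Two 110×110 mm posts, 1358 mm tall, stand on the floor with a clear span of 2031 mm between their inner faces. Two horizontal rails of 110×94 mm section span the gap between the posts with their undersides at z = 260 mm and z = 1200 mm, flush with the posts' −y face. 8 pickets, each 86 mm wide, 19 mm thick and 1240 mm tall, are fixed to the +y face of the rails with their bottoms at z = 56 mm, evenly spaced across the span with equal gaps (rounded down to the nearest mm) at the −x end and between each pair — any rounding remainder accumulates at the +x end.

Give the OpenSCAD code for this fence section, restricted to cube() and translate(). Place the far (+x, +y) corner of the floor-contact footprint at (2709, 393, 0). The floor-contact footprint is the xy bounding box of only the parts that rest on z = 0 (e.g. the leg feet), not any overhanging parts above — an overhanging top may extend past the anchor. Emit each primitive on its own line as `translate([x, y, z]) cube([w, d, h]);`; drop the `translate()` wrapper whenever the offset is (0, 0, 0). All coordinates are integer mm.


translate([458, 283, 0]) cube([110, 110, 1358]);
translate([2599, 283, 0]) cube([110, 110, 1358]);
translate([568, 283, 260]) cube([2031, 110, 94]);
translate([568, 283, 1200]) cube([2031, 110, 94]);
translate([717, 393, 56]) cube([86, 19, 1240]);
translate([952, 393, 56]) cube([86, 19, 1240]);
translate([1187, 393, 56]) cube([86, 19, 1240]);
translate([1422, 393, 56]) cube([86, 19, 1240]);
translate([1657, 393, 56]) cube([86, 19, 1240]);
translate([1892, 393, 56]) cube([86, 19, 1240]);
translate([2127, 393, 56]) cube([86, 19, 1240]);
translate([2362, 393, 56]) cube([86, 19, 1240]);
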